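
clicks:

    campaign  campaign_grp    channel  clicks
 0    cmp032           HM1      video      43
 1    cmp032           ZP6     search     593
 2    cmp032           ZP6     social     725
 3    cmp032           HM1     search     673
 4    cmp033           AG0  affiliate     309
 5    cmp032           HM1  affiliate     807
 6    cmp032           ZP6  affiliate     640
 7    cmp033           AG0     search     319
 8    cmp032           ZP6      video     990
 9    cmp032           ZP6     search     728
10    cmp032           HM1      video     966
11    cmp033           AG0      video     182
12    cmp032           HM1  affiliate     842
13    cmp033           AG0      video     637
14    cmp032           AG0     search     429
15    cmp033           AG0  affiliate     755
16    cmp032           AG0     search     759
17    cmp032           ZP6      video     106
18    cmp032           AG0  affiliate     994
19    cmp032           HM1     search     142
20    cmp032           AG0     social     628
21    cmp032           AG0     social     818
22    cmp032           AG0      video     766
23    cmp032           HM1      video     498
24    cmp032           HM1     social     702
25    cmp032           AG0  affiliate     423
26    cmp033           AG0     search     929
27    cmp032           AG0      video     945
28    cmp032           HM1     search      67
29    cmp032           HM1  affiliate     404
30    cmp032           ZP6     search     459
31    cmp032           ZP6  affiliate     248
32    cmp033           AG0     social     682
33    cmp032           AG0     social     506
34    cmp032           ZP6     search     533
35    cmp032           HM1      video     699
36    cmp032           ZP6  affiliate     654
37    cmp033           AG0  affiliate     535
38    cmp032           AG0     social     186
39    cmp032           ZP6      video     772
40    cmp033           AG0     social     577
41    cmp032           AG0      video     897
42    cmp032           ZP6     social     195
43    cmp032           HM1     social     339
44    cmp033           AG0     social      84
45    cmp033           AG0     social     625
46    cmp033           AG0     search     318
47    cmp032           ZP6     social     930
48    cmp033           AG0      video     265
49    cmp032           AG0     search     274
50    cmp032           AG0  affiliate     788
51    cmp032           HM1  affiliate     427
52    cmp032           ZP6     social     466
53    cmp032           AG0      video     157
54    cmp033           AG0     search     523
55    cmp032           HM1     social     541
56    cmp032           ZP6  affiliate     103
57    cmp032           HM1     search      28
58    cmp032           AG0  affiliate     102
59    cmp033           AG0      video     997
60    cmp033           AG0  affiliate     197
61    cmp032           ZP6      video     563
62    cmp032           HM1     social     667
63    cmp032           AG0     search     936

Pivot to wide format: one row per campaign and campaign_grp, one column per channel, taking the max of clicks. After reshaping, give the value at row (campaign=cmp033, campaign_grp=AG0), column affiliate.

755

Rows with campaign=cmp033, campaign_grp=AG0 and channel=affiliate: clicks values are 309, 755, 535, 197.
max(309, 755, 535, 197) = 755.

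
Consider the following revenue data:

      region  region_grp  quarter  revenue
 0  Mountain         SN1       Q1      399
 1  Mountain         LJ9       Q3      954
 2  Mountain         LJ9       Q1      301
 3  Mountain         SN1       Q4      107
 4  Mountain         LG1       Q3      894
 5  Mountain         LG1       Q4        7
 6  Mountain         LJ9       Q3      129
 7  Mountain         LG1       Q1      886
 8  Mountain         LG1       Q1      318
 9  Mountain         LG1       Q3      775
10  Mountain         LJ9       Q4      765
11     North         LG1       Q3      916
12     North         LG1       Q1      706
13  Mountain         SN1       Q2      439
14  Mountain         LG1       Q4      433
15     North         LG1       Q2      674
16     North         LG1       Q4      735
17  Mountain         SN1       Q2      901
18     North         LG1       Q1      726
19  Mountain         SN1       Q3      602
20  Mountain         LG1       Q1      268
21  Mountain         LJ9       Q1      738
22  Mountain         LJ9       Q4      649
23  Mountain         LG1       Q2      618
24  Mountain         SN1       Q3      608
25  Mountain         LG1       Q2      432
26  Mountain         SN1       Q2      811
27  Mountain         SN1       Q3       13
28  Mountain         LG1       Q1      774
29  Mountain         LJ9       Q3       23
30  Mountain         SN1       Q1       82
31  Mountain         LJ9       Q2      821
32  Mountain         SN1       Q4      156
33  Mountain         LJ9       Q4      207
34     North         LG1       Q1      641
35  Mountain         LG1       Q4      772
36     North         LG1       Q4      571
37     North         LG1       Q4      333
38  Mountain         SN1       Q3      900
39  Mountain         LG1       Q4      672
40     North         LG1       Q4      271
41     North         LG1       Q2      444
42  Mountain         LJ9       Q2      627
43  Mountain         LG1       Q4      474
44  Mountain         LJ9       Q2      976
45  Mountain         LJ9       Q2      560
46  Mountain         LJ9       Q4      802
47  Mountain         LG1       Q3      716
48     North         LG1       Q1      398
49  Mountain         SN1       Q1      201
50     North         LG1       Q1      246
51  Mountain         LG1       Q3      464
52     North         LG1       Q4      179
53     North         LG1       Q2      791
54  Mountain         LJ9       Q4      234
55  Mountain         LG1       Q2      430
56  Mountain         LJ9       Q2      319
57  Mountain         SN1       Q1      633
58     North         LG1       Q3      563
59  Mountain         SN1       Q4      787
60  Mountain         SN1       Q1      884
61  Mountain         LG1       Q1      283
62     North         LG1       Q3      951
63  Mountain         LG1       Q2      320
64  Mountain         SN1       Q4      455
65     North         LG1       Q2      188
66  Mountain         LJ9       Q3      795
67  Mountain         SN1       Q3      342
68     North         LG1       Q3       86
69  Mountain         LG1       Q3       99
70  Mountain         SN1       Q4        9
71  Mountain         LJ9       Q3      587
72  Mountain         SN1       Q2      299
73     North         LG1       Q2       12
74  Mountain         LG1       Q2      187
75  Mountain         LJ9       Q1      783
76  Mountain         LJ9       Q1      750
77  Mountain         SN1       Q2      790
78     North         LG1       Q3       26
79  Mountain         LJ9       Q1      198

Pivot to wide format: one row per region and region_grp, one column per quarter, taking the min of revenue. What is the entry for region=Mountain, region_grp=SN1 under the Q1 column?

Rows with region=Mountain, region_grp=SN1 and quarter=Q1: revenue values are 399, 82, 201, 633, 884.
min(399, 82, 201, 633, 884) = 82.

82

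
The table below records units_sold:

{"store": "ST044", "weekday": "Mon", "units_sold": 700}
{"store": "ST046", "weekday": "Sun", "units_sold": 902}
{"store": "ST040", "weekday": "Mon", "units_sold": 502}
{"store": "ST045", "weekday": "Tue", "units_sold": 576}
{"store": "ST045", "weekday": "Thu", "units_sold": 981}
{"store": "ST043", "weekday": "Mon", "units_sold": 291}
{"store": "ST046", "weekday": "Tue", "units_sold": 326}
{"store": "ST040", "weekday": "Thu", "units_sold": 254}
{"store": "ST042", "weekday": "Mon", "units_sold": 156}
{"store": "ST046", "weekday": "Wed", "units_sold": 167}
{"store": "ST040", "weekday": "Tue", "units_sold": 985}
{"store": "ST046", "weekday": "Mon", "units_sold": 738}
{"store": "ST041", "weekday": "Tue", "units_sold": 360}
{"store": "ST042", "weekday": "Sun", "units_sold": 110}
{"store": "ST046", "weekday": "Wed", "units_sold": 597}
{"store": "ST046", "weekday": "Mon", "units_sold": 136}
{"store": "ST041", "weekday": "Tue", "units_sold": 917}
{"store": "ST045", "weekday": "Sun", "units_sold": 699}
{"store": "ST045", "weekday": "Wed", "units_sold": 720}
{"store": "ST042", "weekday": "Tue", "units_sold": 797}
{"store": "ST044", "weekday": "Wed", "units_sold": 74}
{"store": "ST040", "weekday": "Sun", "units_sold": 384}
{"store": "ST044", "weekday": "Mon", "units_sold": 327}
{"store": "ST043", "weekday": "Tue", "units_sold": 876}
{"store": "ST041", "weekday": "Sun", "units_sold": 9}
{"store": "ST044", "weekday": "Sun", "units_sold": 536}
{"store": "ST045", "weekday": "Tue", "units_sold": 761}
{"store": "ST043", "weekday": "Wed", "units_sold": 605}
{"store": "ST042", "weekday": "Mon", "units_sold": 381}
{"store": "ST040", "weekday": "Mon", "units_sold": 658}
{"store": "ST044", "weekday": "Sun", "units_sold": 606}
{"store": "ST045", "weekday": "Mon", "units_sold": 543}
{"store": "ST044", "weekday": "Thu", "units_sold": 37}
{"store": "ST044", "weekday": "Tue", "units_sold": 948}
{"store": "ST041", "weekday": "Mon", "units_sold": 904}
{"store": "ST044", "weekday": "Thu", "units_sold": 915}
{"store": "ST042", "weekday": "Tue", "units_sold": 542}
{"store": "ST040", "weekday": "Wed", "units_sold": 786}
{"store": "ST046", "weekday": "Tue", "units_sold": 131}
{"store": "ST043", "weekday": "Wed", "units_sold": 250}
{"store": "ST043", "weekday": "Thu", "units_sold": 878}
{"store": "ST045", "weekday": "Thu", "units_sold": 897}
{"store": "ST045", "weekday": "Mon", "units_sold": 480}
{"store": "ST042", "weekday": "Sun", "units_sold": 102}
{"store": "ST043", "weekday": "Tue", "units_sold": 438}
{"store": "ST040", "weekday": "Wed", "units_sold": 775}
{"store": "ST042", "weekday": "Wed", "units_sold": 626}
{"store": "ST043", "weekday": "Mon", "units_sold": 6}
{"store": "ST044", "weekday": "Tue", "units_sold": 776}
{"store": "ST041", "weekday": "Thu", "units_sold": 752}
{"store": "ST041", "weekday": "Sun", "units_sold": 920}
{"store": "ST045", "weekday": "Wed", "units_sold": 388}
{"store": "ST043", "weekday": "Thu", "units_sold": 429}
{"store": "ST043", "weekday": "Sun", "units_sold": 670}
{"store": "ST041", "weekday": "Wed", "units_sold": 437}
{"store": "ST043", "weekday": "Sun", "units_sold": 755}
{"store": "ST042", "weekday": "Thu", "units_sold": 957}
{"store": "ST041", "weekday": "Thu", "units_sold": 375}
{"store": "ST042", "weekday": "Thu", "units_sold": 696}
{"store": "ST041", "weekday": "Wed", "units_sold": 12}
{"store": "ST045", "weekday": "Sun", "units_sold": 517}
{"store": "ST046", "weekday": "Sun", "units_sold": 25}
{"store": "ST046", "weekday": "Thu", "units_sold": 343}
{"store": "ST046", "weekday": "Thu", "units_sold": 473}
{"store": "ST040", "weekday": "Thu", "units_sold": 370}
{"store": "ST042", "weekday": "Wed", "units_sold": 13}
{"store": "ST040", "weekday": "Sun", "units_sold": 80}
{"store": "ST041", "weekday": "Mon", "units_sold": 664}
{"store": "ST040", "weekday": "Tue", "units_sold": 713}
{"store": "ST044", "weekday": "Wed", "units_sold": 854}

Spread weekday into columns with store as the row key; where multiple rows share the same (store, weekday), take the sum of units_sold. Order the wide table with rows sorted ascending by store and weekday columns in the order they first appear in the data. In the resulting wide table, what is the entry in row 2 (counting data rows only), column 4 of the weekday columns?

1127

With rows sorted ascending by store, row 2 is store=ST041. weekday columns in first-appearance order: Mon, Sun, Tue, Thu, Wed; column 4 is Thu.
Long rows with store=ST041, weekday=Thu: 752 + 375 = 1127.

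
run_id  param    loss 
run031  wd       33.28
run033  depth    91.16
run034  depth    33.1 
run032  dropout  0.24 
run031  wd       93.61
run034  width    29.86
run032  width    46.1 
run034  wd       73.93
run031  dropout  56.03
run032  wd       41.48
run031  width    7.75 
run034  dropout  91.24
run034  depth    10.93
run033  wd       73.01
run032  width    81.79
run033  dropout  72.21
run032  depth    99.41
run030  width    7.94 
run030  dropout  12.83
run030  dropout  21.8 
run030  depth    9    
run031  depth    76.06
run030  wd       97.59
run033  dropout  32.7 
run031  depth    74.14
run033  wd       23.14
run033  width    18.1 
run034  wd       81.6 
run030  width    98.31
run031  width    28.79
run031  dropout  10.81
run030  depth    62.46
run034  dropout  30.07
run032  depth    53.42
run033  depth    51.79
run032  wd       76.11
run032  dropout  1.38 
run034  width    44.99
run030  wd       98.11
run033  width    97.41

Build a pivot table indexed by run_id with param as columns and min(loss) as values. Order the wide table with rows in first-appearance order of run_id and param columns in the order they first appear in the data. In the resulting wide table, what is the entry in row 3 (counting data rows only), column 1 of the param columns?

With rows in first-appearance order of run_id, row 3 is run_id=run034. param columns in first-appearance order: wd, depth, dropout, width; column 1 is wd.
Long rows with run_id=run034, param=wd: min(73.93, 81.6) = 73.93.

73.93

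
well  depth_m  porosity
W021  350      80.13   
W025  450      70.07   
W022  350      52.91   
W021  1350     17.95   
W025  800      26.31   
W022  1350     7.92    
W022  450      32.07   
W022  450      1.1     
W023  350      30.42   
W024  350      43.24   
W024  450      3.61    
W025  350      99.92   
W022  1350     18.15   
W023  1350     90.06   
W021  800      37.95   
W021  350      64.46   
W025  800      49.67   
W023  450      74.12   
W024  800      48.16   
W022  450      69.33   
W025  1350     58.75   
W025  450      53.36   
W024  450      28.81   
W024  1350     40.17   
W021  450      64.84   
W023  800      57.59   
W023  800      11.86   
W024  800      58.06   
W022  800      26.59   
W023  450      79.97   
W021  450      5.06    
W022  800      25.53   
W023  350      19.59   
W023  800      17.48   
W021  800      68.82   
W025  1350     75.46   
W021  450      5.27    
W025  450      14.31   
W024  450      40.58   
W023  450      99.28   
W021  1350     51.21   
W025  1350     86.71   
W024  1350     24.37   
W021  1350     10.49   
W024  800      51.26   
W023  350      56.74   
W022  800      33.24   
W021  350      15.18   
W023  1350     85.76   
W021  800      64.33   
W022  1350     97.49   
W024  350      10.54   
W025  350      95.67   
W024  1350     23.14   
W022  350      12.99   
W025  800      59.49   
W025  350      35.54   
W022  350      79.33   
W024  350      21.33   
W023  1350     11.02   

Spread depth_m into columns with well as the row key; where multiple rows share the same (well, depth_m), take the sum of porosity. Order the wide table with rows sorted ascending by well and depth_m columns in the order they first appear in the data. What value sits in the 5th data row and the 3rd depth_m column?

With rows sorted ascending by well, row 5 is well=W025. depth_m columns in first-appearance order: 350, 450, 1350, 800; column 3 is 1350.
Long rows with well=W025, depth_m=1350: 58.75 + 75.46 + 86.71 = 220.92.

220.92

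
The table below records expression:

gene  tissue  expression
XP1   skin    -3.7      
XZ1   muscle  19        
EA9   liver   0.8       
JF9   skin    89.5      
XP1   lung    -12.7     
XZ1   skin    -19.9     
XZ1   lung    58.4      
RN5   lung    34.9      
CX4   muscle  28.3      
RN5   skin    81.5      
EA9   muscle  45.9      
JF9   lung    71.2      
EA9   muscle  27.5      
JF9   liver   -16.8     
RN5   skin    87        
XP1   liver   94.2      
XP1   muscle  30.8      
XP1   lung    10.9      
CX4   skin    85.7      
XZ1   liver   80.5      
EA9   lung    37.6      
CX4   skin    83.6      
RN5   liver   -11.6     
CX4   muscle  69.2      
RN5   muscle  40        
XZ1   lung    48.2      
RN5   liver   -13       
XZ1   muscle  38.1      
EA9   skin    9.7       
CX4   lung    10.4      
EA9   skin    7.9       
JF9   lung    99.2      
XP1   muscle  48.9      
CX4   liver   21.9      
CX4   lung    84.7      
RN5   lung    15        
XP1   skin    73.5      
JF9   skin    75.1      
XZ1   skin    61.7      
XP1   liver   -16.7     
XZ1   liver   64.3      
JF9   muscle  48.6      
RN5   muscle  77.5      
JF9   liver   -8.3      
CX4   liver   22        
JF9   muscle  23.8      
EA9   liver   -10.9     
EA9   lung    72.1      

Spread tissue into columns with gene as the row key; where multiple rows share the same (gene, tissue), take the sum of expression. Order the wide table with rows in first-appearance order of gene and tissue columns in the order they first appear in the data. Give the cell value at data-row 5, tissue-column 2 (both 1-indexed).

With rows in first-appearance order of gene, row 5 is gene=RN5. tissue columns in first-appearance order: skin, muscle, liver, lung; column 2 is muscle.
Long rows with gene=RN5, tissue=muscle: 40 + 77.5 = 117.5.

117.5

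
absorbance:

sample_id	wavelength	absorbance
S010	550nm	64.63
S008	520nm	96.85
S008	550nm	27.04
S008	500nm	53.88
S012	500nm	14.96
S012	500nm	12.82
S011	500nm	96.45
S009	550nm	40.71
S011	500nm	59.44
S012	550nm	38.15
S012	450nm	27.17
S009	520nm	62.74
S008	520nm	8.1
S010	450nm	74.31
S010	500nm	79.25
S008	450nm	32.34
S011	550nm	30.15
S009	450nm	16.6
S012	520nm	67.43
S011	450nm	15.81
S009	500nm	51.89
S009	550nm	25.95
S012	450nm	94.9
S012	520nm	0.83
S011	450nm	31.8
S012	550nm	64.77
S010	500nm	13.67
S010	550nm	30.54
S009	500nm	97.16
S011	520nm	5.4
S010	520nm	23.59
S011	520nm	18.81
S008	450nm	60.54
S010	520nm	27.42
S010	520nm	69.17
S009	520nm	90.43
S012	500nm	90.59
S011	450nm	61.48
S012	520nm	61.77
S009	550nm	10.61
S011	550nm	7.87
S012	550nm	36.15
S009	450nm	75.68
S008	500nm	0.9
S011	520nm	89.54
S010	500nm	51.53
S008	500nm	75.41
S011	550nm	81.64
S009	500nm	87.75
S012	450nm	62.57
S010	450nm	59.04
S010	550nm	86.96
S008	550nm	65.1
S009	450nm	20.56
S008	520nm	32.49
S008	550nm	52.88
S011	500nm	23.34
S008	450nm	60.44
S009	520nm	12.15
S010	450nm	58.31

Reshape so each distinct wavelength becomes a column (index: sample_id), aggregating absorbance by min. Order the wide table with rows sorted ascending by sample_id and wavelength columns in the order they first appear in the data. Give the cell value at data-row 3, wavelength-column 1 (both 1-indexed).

With rows sorted ascending by sample_id, row 3 is sample_id=S010. wavelength columns in first-appearance order: 550nm, 520nm, 500nm, 450nm; column 1 is 550nm.
Long rows with sample_id=S010, wavelength=550nm: min(64.63, 30.54, 86.96) = 30.54.

30.54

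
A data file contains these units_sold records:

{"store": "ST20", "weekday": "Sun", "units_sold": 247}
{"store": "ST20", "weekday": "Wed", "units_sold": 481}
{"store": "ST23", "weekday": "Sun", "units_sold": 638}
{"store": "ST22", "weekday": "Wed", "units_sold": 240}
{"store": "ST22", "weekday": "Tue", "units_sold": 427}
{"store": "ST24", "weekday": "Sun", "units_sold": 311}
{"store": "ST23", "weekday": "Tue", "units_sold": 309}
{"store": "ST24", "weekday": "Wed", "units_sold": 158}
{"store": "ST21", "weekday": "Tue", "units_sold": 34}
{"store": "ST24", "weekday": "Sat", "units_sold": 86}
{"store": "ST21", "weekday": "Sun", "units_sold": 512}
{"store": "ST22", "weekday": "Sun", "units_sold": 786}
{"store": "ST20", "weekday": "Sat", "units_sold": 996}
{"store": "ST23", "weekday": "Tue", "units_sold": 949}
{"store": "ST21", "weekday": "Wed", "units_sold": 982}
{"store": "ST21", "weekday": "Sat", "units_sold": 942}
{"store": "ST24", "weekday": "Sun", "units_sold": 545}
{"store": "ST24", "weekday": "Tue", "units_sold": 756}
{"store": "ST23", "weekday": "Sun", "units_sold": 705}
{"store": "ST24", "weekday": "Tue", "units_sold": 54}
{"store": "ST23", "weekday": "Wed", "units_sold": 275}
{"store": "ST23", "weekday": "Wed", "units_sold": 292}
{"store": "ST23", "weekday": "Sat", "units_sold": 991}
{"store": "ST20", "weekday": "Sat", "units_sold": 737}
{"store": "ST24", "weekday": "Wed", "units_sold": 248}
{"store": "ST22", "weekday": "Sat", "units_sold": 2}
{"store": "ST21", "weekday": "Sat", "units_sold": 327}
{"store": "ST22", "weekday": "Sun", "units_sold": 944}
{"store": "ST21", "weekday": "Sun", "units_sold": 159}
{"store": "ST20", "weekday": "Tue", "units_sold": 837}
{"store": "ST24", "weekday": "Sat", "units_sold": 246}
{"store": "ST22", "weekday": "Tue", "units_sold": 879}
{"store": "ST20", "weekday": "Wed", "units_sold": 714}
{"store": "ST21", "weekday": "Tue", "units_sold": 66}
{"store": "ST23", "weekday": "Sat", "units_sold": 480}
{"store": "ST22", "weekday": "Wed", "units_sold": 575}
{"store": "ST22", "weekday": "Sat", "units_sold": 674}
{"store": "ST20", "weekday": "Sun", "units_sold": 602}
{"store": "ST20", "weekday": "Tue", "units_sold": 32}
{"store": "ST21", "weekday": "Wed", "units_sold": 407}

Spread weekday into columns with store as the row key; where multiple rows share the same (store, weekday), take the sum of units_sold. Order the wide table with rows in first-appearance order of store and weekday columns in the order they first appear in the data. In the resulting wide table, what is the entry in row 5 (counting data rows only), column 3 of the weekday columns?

100

With rows in first-appearance order of store, row 5 is store=ST21. weekday columns in first-appearance order: Sun, Wed, Tue, Sat; column 3 is Tue.
Long rows with store=ST21, weekday=Tue: 34 + 66 = 100.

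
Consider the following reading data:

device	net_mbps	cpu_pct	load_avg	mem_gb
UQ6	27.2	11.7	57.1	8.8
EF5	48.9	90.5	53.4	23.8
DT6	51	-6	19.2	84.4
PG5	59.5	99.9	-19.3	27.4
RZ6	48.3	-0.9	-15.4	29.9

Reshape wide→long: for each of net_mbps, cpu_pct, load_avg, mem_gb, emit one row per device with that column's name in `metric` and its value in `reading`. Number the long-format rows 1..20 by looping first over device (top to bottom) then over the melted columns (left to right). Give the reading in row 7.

20 rows total (5 × 4). Row 7: index ⌊(7-1)/4⌋ = 1 into device → EF5; (7-1) mod 4 = 2 into the melted columns → load_avg.
So row 7 is (EF5, load_avg, 53.4); reading = 53.4.

53.4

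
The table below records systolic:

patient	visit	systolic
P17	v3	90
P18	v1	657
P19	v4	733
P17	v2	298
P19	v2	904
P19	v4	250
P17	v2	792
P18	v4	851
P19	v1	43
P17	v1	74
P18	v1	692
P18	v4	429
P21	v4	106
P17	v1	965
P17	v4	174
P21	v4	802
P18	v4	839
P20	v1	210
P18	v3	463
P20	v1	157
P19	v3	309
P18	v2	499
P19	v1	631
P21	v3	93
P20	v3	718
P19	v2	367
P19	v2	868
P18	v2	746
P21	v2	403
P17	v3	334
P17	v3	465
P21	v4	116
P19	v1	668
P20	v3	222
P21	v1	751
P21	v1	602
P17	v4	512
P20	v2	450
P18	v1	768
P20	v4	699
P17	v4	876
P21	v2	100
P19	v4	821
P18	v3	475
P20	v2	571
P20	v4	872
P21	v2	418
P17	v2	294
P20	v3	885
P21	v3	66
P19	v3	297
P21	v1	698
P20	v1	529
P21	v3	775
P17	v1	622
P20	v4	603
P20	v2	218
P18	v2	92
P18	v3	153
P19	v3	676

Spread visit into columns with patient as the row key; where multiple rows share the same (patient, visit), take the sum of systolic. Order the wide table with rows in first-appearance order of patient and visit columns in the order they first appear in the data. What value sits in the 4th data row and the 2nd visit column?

With rows in first-appearance order of patient, row 4 is patient=P21. visit columns in first-appearance order: v3, v1, v4, v2; column 2 is v1.
Long rows with patient=P21, visit=v1: 751 + 602 + 698 = 2051.

2051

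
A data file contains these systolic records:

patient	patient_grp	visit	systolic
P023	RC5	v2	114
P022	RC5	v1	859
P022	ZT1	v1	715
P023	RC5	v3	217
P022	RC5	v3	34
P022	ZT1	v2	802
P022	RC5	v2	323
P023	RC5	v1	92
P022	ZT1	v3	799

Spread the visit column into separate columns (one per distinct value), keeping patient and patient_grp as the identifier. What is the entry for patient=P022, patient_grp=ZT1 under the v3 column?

Wide layout: rows indexed by patient and patient_grp, columns are the 3 distinct visit values (v2, v1, v3).
Cell (patient=P022, patient_grp=ZT1, visit=v3) draws from the long row where patient=P022, patient_grp=ZT1 and visit=v3, which has systolic=799.

799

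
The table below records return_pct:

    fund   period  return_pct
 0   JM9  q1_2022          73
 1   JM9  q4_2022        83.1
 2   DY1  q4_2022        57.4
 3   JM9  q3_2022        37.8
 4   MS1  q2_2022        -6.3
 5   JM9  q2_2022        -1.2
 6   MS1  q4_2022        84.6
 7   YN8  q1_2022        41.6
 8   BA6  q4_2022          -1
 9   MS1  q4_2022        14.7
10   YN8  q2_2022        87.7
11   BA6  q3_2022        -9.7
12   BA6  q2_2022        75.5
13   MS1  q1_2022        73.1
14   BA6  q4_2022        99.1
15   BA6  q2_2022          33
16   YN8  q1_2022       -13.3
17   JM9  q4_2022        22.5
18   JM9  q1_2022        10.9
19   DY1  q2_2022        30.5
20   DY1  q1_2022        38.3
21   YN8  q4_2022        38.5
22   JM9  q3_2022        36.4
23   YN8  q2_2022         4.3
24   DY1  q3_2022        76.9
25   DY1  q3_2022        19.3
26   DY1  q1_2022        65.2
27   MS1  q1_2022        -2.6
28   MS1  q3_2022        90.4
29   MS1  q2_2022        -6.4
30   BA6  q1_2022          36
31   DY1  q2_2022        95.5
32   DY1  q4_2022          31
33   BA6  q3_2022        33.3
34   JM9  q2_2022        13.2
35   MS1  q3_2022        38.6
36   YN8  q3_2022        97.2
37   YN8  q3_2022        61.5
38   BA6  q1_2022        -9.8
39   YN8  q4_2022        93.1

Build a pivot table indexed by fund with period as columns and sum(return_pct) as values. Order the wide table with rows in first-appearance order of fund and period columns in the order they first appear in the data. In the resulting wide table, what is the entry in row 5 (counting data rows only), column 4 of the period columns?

With rows in first-appearance order of fund, row 5 is fund=BA6. period columns in first-appearance order: q1_2022, q4_2022, q3_2022, q2_2022; column 4 is q2_2022.
Long rows with fund=BA6, period=q2_2022: 75.5 + 33 = 108.5.

108.5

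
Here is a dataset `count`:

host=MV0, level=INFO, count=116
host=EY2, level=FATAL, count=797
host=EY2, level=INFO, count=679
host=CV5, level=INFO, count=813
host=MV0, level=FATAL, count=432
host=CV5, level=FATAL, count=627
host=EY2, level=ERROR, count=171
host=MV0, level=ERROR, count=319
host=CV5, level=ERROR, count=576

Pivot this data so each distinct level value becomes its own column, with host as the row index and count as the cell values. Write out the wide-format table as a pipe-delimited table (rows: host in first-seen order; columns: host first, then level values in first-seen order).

Columns: host plus the 3 distinct level values (INFO, FATAL, ERROR).
For example, row MV0 column INFO takes count=116 from the long row (MV0, INFO).

| host | INFO | FATAL | ERROR |
| MV0 | 116 | 432 | 319 |
| EY2 | 679 | 797 | 171 |
| CV5 | 813 | 627 | 576 |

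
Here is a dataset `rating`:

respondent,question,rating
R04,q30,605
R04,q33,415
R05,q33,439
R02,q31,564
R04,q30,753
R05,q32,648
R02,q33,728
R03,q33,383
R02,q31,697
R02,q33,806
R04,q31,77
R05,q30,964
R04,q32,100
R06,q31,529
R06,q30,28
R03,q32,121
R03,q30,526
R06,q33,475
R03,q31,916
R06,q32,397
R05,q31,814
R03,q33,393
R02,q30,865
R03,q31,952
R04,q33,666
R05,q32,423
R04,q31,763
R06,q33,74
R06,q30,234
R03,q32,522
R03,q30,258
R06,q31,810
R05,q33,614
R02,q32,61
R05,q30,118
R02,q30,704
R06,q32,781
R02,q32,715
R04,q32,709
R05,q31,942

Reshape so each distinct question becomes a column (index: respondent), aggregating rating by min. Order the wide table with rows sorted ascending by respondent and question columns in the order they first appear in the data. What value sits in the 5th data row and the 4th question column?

397

With rows sorted ascending by respondent, row 5 is respondent=R06. question columns in first-appearance order: q30, q33, q31, q32; column 4 is q32.
Long rows with respondent=R06, question=q32: min(397, 781) = 397.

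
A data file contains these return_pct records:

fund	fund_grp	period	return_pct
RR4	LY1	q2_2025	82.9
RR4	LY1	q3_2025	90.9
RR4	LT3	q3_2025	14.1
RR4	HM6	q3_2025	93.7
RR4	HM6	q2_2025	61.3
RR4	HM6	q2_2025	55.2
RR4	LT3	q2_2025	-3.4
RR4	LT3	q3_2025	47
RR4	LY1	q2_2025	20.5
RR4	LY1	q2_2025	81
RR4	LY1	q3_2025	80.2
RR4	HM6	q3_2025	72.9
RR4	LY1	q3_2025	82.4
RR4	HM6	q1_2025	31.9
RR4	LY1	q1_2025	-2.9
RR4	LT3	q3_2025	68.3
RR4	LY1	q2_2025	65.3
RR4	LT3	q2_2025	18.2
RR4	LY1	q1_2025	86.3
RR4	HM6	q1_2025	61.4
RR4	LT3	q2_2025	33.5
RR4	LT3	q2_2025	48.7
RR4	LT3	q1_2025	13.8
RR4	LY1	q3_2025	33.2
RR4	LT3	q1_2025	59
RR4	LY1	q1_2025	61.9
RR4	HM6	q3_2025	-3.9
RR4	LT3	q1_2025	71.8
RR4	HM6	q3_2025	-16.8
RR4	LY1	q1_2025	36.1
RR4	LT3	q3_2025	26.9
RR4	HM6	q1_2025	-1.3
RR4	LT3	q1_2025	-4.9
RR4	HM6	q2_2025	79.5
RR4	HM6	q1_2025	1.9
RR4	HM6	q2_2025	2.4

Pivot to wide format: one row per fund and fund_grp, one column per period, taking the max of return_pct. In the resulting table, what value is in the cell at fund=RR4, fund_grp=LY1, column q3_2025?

90.9

Rows with fund=RR4, fund_grp=LY1 and period=q3_2025: return_pct values are 90.9, 80.2, 82.4, 33.2.
max(90.9, 80.2, 82.4, 33.2) = 90.9.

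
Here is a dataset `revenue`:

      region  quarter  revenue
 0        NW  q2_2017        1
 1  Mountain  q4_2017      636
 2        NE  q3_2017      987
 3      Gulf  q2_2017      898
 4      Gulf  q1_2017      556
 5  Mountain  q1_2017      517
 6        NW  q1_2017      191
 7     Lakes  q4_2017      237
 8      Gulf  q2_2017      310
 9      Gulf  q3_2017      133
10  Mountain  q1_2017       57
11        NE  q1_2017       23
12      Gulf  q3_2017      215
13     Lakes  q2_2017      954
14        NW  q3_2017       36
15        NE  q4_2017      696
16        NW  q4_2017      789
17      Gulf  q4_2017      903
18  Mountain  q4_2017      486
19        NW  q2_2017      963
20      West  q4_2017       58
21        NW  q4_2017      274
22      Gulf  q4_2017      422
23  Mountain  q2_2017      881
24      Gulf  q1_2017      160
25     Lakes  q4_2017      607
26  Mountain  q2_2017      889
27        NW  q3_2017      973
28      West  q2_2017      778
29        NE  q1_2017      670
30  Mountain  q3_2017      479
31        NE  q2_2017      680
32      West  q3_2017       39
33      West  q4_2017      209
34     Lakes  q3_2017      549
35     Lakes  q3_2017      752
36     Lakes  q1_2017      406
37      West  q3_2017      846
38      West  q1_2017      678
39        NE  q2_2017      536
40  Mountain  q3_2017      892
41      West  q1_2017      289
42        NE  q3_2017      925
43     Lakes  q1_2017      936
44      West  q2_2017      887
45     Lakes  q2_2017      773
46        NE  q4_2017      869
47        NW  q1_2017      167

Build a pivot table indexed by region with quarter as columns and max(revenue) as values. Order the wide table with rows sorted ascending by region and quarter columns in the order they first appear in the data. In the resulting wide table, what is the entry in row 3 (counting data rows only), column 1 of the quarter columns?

With rows sorted ascending by region, row 3 is region=Mountain. quarter columns in first-appearance order: q2_2017, q4_2017, q3_2017, q1_2017; column 1 is q2_2017.
Long rows with region=Mountain, quarter=q2_2017: max(881, 889) = 889.

889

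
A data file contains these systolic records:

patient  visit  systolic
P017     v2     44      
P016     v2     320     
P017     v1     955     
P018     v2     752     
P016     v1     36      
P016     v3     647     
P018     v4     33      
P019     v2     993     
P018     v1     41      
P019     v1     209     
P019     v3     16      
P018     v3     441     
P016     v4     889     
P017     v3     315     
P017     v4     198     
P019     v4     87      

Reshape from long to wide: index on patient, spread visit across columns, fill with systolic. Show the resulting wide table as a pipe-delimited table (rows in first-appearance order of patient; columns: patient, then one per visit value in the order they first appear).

| patient | v2 | v1 | v3 | v4 |
| P017 | 44 | 955 | 315 | 198 |
| P016 | 320 | 36 | 647 | 889 |
| P018 | 752 | 41 | 441 | 33 |
| P019 | 993 | 209 | 16 | 87 |

Columns: patient plus the 4 distinct visit values (v2, v1, v3, v4).
For example, row P017 column v2 takes systolic=44 from the long row (P017, v2).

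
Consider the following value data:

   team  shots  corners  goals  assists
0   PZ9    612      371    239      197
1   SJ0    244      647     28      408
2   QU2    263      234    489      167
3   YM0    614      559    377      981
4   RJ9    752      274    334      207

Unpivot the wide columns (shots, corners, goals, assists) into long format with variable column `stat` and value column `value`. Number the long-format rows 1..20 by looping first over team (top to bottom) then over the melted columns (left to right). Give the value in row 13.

20 rows total (5 × 4). Row 13: index ⌊(13-1)/4⌋ = 3 into team → YM0; (13-1) mod 4 = 0 into the melted columns → shots.
So row 13 is (YM0, shots, 614); value = 614.

614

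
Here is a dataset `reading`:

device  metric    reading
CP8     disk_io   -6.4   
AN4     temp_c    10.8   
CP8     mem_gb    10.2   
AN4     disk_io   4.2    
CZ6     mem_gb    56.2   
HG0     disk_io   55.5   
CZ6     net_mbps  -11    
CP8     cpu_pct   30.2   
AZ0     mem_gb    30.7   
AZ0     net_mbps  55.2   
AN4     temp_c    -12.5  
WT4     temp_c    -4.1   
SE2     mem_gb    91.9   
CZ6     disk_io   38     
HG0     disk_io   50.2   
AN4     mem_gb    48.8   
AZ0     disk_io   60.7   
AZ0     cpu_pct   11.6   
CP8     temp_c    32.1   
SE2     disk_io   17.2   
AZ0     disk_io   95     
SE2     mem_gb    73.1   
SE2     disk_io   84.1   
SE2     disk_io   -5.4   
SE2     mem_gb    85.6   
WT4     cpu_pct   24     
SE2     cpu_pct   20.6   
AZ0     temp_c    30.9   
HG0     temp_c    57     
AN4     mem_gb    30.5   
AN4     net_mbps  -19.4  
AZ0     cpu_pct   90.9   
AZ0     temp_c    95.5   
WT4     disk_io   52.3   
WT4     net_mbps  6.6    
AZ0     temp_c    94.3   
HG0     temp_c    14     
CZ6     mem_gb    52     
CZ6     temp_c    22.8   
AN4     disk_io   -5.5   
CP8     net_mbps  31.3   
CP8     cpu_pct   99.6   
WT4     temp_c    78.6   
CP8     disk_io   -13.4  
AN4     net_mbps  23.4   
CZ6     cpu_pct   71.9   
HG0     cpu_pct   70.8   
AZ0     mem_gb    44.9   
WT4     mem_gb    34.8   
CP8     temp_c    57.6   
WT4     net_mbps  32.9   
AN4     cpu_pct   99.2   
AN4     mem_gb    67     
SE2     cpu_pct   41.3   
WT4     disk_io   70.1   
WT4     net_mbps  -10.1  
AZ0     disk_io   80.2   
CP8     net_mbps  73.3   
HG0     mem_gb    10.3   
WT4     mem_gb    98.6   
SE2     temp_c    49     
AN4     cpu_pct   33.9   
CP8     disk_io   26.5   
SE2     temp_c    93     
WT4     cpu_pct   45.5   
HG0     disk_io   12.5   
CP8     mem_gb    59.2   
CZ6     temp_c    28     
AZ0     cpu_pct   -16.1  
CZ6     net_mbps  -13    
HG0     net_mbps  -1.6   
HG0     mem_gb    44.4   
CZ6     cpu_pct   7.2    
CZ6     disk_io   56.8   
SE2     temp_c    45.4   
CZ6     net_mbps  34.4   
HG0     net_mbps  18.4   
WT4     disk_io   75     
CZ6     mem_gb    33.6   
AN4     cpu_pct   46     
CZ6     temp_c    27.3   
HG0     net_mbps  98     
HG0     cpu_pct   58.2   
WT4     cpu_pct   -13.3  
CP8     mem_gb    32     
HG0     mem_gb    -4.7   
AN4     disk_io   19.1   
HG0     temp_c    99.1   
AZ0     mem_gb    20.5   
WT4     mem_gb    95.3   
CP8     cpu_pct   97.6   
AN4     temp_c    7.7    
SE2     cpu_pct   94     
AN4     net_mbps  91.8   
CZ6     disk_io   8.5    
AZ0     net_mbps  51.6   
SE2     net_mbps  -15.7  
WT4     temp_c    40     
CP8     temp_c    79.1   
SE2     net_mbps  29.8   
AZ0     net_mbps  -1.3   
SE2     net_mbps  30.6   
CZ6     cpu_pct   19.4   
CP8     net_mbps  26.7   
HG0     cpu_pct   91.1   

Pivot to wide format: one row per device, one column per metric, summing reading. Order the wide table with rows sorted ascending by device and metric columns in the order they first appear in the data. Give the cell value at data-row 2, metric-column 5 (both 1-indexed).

With rows sorted ascending by device, row 2 is device=AZ0. metric columns in first-appearance order: disk_io, temp_c, mem_gb, net_mbps, cpu_pct; column 5 is cpu_pct.
Long rows with device=AZ0, metric=cpu_pct: 11.6 + 90.9 + -16.1 = 86.4.

86.4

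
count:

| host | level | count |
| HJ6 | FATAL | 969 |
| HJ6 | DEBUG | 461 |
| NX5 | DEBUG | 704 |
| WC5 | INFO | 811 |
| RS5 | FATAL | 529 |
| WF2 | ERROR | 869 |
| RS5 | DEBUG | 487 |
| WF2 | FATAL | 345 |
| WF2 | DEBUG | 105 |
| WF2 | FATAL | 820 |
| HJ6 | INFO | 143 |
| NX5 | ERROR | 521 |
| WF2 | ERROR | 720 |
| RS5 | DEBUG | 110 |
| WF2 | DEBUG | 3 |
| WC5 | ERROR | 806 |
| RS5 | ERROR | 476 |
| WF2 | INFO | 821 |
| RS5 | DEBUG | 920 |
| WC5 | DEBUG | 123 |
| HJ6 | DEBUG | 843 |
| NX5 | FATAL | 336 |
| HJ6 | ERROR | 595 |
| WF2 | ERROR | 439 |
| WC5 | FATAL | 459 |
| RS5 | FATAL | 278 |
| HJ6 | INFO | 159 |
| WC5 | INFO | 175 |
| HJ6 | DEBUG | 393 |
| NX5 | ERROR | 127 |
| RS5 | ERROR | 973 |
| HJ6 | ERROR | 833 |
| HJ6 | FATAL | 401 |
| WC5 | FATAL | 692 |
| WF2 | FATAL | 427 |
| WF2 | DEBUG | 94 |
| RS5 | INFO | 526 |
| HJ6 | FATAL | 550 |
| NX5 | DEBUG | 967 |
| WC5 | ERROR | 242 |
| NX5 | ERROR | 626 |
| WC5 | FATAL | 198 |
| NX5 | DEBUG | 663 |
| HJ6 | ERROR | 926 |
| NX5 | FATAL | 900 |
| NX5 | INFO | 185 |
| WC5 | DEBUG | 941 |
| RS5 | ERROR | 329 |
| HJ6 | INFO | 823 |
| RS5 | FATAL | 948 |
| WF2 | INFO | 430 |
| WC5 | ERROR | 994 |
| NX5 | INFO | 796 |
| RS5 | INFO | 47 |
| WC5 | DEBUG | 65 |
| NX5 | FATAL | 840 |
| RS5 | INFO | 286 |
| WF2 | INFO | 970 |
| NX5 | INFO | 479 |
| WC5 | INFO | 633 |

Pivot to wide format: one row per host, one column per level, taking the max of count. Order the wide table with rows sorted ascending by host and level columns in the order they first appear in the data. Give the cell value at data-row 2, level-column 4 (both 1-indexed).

With rows sorted ascending by host, row 2 is host=NX5. level columns in first-appearance order: FATAL, DEBUG, INFO, ERROR; column 4 is ERROR.
Long rows with host=NX5, level=ERROR: max(521, 127, 626) = 626.

626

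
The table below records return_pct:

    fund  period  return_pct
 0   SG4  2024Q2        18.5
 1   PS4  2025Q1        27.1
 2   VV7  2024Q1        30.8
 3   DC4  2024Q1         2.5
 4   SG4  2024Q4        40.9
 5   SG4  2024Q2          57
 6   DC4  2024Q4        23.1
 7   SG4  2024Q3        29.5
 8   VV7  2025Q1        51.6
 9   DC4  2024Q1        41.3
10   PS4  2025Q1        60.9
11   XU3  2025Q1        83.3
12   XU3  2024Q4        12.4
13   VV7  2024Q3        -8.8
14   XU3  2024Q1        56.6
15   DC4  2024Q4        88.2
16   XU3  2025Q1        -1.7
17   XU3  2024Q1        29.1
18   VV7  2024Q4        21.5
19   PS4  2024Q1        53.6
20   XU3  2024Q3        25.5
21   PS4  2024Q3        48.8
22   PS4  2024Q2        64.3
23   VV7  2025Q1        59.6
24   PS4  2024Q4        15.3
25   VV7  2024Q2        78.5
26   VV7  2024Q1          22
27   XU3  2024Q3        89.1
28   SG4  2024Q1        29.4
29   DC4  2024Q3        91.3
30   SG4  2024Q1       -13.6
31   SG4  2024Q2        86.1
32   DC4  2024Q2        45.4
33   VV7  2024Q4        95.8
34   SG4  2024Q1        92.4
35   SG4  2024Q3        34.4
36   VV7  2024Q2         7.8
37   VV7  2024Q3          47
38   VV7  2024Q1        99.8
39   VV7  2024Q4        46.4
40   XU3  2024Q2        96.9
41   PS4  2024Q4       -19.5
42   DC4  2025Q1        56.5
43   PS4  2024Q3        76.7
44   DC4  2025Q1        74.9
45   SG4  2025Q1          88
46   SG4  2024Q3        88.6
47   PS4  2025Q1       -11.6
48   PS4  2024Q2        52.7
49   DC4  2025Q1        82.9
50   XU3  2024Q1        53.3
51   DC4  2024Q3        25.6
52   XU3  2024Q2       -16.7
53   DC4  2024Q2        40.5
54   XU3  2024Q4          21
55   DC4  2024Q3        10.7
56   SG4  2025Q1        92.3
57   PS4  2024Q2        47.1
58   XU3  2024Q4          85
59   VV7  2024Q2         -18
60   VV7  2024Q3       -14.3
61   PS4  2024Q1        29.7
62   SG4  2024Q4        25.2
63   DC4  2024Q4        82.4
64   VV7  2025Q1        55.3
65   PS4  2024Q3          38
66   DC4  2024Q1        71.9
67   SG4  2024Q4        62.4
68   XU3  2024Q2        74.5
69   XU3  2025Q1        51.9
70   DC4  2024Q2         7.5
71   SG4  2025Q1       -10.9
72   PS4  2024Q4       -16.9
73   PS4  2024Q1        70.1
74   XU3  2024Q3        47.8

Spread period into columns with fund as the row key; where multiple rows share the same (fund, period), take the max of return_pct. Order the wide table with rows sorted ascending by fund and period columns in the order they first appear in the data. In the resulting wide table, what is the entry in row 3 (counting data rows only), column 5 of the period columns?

With rows sorted ascending by fund, row 3 is fund=SG4. period columns in first-appearance order: 2024Q2, 2025Q1, 2024Q1, 2024Q4, 2024Q3; column 5 is 2024Q3.
Long rows with fund=SG4, period=2024Q3: max(29.5, 34.4, 88.6) = 88.6.

88.6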